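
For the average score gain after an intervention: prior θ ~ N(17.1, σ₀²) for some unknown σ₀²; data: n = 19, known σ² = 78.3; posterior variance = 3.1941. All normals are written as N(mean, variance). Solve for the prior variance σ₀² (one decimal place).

For the Normal–Normal model with known σ², precisions add: τ_n = τ₀ + n/σ².
So 1/σ₀² = 1/3.1941 − 19/78.3 = 0.313077 − 0.242656 = 0.070421.
Hence σ₀² = 1/0.070421 ≈ 14.2.

σ₀² = 14.2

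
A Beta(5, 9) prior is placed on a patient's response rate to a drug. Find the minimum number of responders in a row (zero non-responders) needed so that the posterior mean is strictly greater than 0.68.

k = 15

After k responders and 0 non-responders the posterior is Beta(5+k, 9), with mean (5+k)/(5+9+k).
Set (5+k)/(14+k) > 0.68 and solve: k > (0.68·14 − 5)/(1 − 0.68) = 14.125.
The smallest integer exceeding 14.125 is 15.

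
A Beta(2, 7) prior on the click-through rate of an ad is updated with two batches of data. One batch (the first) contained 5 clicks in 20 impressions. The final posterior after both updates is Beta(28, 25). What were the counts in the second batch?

Because Beta–binomial updating is additive in the counts, the combined data contributed (α_post−α_prior, β_post−β_prior) successes and failures.
Total across both batches: 28−2=26 clicks, 25−7=18 non-clicks.
Subtract the first batch: 26−5=21 clicks and 18−15=3 non-clicks.

21 clicks and 3 non-clicks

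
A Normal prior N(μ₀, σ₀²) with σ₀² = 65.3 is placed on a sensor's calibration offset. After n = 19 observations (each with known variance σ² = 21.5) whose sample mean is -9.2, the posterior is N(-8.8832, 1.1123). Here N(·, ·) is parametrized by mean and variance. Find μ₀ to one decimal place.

With known observation variance, the Normal–Normal posterior has precision τ_n = τ₀ + n/σ² and mean μ_n = (τ₀μ₀ + (n/σ²)x̄)/τ_n.
Here τ₀ = 1/65.3 = 0.015314 and τ_data = 19/21.5 = 0.883721, so τ_n = 0.899035.
Rearranging for μ₀: μ₀ = (μ_n·τ_n − τ_data·x̄)/τ₀ = (-8.8832·0.899035 − 0.883721·-9.2) / 0.015314 = 0.143925/0.015314 ≈ 9.4.

μ₀ = 9.4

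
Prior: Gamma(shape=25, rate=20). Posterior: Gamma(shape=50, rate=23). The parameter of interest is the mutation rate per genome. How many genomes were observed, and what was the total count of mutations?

n = 3 genomes with total 25 mutations

A Gamma(α, β) prior (rate parametrization) on a Poisson rate with n observations summing to S gives posterior Gamma(α+S, β+n).
Matching: Σxᵢ = 50 − 25 = 25 and n = 23 − 20 = 3.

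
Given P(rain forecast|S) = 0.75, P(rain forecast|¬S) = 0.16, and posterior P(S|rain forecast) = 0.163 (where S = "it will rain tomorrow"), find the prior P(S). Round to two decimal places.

P(S) = 0.04

Bayes' rule in odds form gives O(S|E) = O(S)·[P(E|S)/P(E|¬S)], hence O(S) = O(S|E)/LR.
Posterior odds = 0.163/(1−0.163) = 0.1947. LR = 0.75/0.16 = 4.6875.
Prior odds = 0.1947/4.6875 = 0.0415, so P(S) = 0.0415/(1+0.0415) ≈ 0.04.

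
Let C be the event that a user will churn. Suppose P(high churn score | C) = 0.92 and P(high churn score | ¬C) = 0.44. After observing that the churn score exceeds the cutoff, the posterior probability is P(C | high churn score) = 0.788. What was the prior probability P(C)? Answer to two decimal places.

Bayes' rule in odds form gives O(C|E) = O(C)·[P(E|C)/P(E|¬C)], hence O(C) = O(C|E)/LR.
Posterior odds = 0.788/(1−0.788) = 3.7170. LR = 0.92/0.44 = 2.0909.
Prior odds = 3.7170/2.0909 = 1.7777, so P(C) = 1.7777/(1+1.7777) ≈ 0.64.

P(C) = 0.64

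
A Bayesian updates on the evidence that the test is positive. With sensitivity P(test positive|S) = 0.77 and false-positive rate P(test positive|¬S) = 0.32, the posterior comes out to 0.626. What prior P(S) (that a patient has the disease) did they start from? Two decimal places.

In odds form, posterior odds = prior odds × likelihood ratio, so prior odds = posterior odds ÷ LR.
Posterior odds = 0.626/(1−0.626) = 1.6738. LR = 0.77/0.32 = 2.4062.
Prior odds = 1.6738/2.4062 = 0.6956, so P(S) = 0.6956/(1+0.6956) ≈ 0.41.

P(S) = 0.41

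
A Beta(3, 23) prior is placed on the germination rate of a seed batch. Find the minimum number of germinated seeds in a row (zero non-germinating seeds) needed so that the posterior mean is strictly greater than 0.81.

k = 96

After k germinated seeds and 0 non-germinating seeds the posterior is Beta(3+k, 23), with mean (3+k)/(3+23+k).
Set (3+k)/(26+k) > 0.81 and solve: k > (0.81·26 − 3)/(1 − 0.81) = 95.053.
The smallest integer exceeding 95.053 is 96.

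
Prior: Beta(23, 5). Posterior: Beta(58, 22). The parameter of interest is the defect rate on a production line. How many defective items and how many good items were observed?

35 defective items and 17 good items

Beta is conjugate to the binomial likelihood: posterior = Beta(α+s, β+f).
So s = 58 − 23 = 35 and f = 22 − 5 = 17.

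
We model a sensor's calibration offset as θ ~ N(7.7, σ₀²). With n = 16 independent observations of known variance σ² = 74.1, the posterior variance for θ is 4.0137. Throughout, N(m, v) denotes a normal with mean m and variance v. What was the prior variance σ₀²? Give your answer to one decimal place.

σ₀² = 30.1

For the Normal–Normal model with known σ², precisions add: τ_n = τ₀ + n/σ².
So 1/σ₀² = 1/4.0137 − 16/74.1 = 0.249147 − 0.215924 = 0.033223.
Hence σ₀² = 1/0.033223 ≈ 30.1.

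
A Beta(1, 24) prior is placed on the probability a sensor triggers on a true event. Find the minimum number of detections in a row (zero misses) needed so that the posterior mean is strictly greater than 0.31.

k = 10

After k detections and 0 misses the posterior is Beta(1+k, 24), with mean (1+k)/(1+24+k).
Set (1+k)/(25+k) > 0.31 and solve: k > (0.31·25 − 1)/(1 − 0.31) = 9.783.
The smallest integer exceeding 9.783 is 10, and checking k=10: (11)/(35) = 0.3143 > 0.31.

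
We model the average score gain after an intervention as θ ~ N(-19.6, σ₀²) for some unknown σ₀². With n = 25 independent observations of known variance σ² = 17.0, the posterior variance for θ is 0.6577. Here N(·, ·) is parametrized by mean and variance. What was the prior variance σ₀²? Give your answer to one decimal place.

σ₀² = 20.1

Posterior precision equals prior precision plus data precision: 1/σ_n² = 1/σ₀² + n/σ².
So 1/σ₀² = 1/0.6577 − 25/17.0 = 1.520450 − 1.470588 = 0.049862.
Hence σ₀² = 1/0.049862 ≈ 20.1.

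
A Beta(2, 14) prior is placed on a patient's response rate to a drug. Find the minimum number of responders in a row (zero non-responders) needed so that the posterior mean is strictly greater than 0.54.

k = 15

After k responders and 0 non-responders the posterior is Beta(2+k, 14), with mean (2+k)/(2+14+k).
Set (2+k)/(16+k) > 0.54 and solve: k > (0.54·16 − 2)/(1 − 0.54) = 14.435.
The smallest integer exceeding 14.435 is 15.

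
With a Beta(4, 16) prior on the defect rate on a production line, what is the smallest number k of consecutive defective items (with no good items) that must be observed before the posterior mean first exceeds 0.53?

k = 15

After k defective items and 0 good items the posterior is Beta(4+k, 16), with mean (4+k)/(4+16+k).
Set (4+k)/(20+k) > 0.53 and solve: k > (0.53·20 − 4)/(1 − 0.53) = 14.043.
The smallest integer exceeding 14.043 is 15, and checking k=15: (19)/(35) = 0.5429 > 0.53.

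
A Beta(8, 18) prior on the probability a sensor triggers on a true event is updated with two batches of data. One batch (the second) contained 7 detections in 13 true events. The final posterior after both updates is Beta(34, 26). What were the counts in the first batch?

19 detections and 2 misses

Because Beta–binomial updating is additive in the counts, the combined data contributed (α_post−α_prior, β_post−β_prior) successes and failures.
Total across both batches: 34−8=26 detections, 26−18=8 misses.
Subtract the second batch: 26−7=19 detections and 8−6=2 misses.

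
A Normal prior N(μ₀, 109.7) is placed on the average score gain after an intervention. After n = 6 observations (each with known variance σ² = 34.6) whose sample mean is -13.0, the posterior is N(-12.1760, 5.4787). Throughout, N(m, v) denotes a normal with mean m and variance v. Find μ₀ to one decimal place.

The posterior mean is a precision-weighted average: μ_n = (τ₀μ₀ + τ_data·x̄)/(τ₀+τ_data), with τ₀=1/σ₀² and τ_data=n/σ².
Here τ₀ = 1/109.7 = 0.009116 and τ_data = 6/34.6 = 0.173410, so τ_n = 0.182526.
Rearranging for μ₀: μ₀ = (μ_n·τ_n − τ_data·x̄)/τ₀ = (-12.1760·0.182526 − 0.173410·-13.0) / 0.009116 = 0.031893/0.009116 ≈ 3.5.

μ₀ = 3.5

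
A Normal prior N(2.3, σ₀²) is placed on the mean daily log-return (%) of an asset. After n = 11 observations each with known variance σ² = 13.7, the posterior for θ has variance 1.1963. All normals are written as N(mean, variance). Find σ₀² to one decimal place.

σ₀² = 30.3

For the Normal–Normal model with known σ², precisions add: τ_n = τ₀ + n/σ².
So 1/σ₀² = 1/1.1963 − 11/13.7 = 0.835911 − 0.802920 = 0.032991.
Hence σ₀² = 1/0.032991 ≈ 30.3.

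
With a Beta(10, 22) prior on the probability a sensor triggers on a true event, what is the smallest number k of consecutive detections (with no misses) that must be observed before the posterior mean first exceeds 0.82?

k = 91

After k detections and 0 misses the posterior is Beta(10+k, 22), with mean (10+k)/(10+22+k).
Set (10+k)/(32+k) > 0.82 and solve: k > (0.82·32 − 10)/(1 − 0.82) = 90.222.
The smallest integer exceeding 90.222 is 91, and checking k=91: (101)/(123) = 0.8211 > 0.82.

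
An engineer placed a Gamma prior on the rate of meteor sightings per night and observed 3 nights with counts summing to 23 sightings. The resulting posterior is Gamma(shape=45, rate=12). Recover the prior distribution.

Gamma(shape=22, rate=9)

A Gamma(α, β) prior (rate parametrization) on a Poisson rate with n observations summing to S gives posterior Gamma(α+S, β+n).
So α = 45 − 23 = 22 and β = 12 − 3 = 9.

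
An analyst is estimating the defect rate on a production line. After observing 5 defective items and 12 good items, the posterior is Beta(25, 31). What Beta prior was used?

A Beta(a, b) prior with s successes and f failures in binomial data gives a Beta(a+s, b+f) posterior.
Subtract the data counts: 25−5=20, 31−12=19.

Beta(20, 19)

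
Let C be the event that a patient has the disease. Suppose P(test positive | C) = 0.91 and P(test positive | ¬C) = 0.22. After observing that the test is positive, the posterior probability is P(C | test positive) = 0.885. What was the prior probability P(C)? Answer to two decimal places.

P(C) = 0.65

Bayes' rule in odds form gives O(C|E) = O(C)·[P(E|C)/P(E|¬C)], hence O(C) = O(C|E)/LR.
Posterior odds = 0.885/(1−0.885) = 7.6957. LR = 0.91/0.22 = 4.1364.
Prior odds = 7.6957/4.1364 = 1.8605, so P(C) = 1.8605/(1+1.8605) ≈ 0.65.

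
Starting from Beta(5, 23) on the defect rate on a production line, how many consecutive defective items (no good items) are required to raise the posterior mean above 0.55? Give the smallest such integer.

k = 24

After k defective items and 0 good items the posterior is Beta(5+k, 23), with mean (5+k)/(5+23+k).
Set (5+k)/(28+k) > 0.55 and solve: k > (0.55·28 − 5)/(1 − 0.55) = 23.111.
The smallest integer exceeding 23.111 is 24, and checking k=24: (29)/(52) = 0.5577 > 0.55.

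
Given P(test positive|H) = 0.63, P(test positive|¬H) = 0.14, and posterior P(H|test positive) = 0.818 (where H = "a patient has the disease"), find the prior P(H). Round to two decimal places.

P(H) = 0.50

Bayes' rule in odds form gives O(H|E) = O(H)·[P(E|H)/P(E|¬H)], hence O(H) = O(H|E)/LR.
Posterior odds = 0.818/(1−0.818) = 4.4945. LR = 0.63/0.14 = 4.5000.
Prior odds = 4.4945/4.5000 = 0.9988, so P(H) = 0.9988/(1+0.9988) ≈ 0.50.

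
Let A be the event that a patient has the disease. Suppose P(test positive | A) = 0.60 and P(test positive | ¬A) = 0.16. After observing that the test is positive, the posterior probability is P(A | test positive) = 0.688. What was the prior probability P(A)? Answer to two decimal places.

P(A) = 0.37

Bayes' rule in odds form gives O(A|E) = O(A)·[P(E|A)/P(E|¬A)], hence O(A) = O(A|E)/LR.
Posterior odds = 0.688/(1−0.688) = 2.2051. LR = 0.60/0.16 = 3.7500.
Prior odds = 2.2051/3.7500 = 0.5880, so P(A) = 0.5880/(1+0.5880) ≈ 0.37.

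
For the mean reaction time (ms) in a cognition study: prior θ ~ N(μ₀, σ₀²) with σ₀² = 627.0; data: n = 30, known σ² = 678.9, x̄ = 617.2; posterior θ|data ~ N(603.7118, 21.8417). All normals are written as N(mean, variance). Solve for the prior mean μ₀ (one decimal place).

μ₀ = 230.0

The posterior mean is a precision-weighted average: μ_n = (τ₀μ₀ + τ_data·x̄)/(τ₀+τ_data), with τ₀=1/σ₀² and τ_data=n/σ².
Here τ₀ = 1/627.0 = 0.001595 and τ_data = 30/678.9 = 0.044189, so τ_n = 0.045784.
Rearranging for μ₀: μ₀ = (μ_n·τ_n − τ_data·x̄)/τ₀ = (603.7118·0.045784 − 0.044189·617.2) / 0.001595 = 0.366890/0.001595 ≈ 230.0.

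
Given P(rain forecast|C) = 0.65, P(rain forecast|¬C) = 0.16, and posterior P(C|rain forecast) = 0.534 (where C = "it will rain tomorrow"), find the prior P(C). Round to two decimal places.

P(C) = 0.22

In odds form, posterior odds = prior odds × likelihood ratio, so prior odds = posterior odds ÷ LR.
Posterior odds = 0.534/(1−0.534) = 1.1459. LR = 0.65/0.16 = 4.0625.
Prior odds = 1.1459/4.0625 = 0.2821, so P(C) = 0.2821/(1+0.2821) ≈ 0.22.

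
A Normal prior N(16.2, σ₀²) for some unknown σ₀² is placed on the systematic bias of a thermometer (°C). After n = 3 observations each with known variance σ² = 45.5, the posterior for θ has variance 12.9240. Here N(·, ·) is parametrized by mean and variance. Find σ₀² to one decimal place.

σ₀² = 87.4

For the Normal–Normal model with known σ², precisions add: τ_n = τ₀ + n/σ².
So 1/σ₀² = 1/12.9240 − 3/45.5 = 0.077375 − 0.065934 = 0.011441.
Hence σ₀² = 1/0.011441 ≈ 87.4.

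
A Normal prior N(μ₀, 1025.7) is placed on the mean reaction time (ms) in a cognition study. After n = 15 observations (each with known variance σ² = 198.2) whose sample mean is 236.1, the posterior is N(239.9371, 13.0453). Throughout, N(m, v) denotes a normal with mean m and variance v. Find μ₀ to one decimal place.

μ₀ = 537.8

The posterior mean is a precision-weighted average: μ_n = (τ₀μ₀ + τ_data·x̄)/(τ₀+τ_data), with τ₀=1/σ₀² and τ_data=n/σ².
Here τ₀ = 1/1025.7 = 0.000975 and τ_data = 15/198.2 = 0.075681, so τ_n = 0.076656.
Rearranging for μ₀: μ₀ = (μ_n·τ_n − τ_data·x̄)/τ₀ = (239.9371·0.076656 − 0.075681·236.1) / 0.000975 = 0.524334/0.000975 ≈ 537.8.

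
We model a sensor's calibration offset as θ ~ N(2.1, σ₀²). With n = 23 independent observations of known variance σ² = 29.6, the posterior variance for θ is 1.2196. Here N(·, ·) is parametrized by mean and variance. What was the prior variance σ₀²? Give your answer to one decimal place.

σ₀² = 23.3

Posterior precision equals prior precision plus data precision: 1/σ_n² = 1/σ₀² + n/σ².
So 1/σ₀² = 1/1.2196 − 23/29.6 = 0.819941 − 0.777027 = 0.042914.
Hence σ₀² = 1/0.042914 ≈ 23.3.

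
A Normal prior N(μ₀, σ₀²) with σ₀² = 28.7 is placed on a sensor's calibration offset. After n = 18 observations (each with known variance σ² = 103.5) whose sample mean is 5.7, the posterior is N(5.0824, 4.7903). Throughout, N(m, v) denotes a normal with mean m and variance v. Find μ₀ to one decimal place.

With known observation variance, the Normal–Normal posterior has precision τ_n = τ₀ + n/σ² and mean μ_n = (τ₀μ₀ + (n/σ²)x̄)/τ_n.
Here τ₀ = 1/28.7 = 0.034843 and τ_data = 18/103.5 = 0.173913, so τ_n = 0.208756.
Rearranging for μ₀: μ₀ = (μ_n·τ_n − τ_data·x̄)/τ₀ = (5.0824·0.208756 − 0.173913·5.7) / 0.034843 = 0.069677/0.034843 ≈ 2.0.

μ₀ = 2.0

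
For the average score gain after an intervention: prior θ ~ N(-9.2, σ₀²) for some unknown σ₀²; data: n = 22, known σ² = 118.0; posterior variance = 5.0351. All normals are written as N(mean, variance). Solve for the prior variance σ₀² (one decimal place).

Posterior precision equals prior precision plus data precision: 1/σ_n² = 1/σ₀² + n/σ².
So 1/σ₀² = 1/5.0351 − 22/118.0 = 0.198606 − 0.186441 = 0.012165.
Hence σ₀² = 1/0.012165 ≈ 82.2.

σ₀² = 82.2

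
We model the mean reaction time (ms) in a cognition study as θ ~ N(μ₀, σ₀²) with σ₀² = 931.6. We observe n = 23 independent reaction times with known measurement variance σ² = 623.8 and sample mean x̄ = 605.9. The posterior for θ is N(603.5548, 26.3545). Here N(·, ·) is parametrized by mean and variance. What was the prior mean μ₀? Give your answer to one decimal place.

The posterior mean is a precision-weighted average: μ_n = (τ₀μ₀ + τ_data·x̄)/(τ₀+τ_data), with τ₀=1/σ₀² and τ_data=n/σ².
Here τ₀ = 1/931.6 = 0.001073 and τ_data = 23/623.8 = 0.036871, so τ_n = 0.037944.
Rearranging for μ₀: μ₀ = (μ_n·τ_n − τ_data·x̄)/τ₀ = (603.5548·0.037944 − 0.036871·605.9) / 0.001073 = 0.561144/0.001073 ≈ 523.0.

μ₀ = 523.0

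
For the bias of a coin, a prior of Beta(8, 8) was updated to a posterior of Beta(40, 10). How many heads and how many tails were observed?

Beta is conjugate to the binomial likelihood: posterior = Beta(α+s, β+f).
So s = 40 − 8 = 32 and f = 10 − 8 = 2.

32 heads and 2 tails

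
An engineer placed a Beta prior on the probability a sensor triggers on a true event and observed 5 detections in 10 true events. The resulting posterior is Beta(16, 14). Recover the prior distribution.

Beta is conjugate to the binomial likelihood: posterior = Beta(α+s, β+f).
So α = 16 − 5 = 11 and β = 14 − 5 = 9.

Beta(11, 9)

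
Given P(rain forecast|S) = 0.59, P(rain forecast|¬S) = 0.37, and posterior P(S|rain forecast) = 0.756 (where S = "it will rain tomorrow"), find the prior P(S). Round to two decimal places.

P(S) = 0.66

Bayes' rule in odds form gives O(S|E) = O(S)·[P(E|S)/P(E|¬S)], hence O(S) = O(S|E)/LR.
Posterior odds = 0.756/(1−0.756) = 3.0984. LR = 0.59/0.37 = 1.5946.
Prior odds = 3.0984/1.5946 = 1.9431, so P(S) = 1.9431/(1+1.9431) ≈ 0.66.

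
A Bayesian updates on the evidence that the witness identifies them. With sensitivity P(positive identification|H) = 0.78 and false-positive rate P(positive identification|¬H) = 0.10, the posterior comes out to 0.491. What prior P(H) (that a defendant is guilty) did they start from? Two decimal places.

Bayes' rule in odds form gives O(H|E) = O(H)·[P(E|H)/P(E|¬H)], hence O(H) = O(H|E)/LR.
Posterior odds = 0.491/(1−0.491) = 0.9646. LR = 0.78/0.10 = 7.8000.
Prior odds = 0.9646/7.8000 = 0.1237, so P(H) = 0.1237/(1+0.1237) ≈ 0.11.

P(H) = 0.11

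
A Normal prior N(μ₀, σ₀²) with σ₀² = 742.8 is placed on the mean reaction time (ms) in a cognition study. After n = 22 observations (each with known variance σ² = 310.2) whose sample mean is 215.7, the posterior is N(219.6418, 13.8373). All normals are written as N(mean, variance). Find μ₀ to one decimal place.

The posterior mean is a precision-weighted average: μ_n = (τ₀μ₀ + τ_data·x̄)/(τ₀+τ_data), with τ₀=1/σ₀² and τ_data=n/σ².
Here τ₀ = 1/742.8 = 0.001346 and τ_data = 22/310.2 = 0.070922, so τ_n = 0.072268.
Rearranging for μ₀: μ₀ = (μ_n·τ_n − τ_data·x̄)/τ₀ = (219.6418·0.072268 − 0.070922·215.7) / 0.001346 = 0.575198/0.001346 ≈ 427.3.

μ₀ = 427.3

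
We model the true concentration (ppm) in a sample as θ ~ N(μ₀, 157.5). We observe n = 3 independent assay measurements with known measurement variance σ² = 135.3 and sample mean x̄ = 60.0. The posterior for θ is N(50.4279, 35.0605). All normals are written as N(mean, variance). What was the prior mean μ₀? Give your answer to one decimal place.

With known observation variance, the Normal–Normal posterior has precision τ_n = τ₀ + n/σ² and mean μ_n = (τ₀μ₀ + (n/σ²)x̄)/τ_n.
Here τ₀ = 1/157.5 = 0.006349 and τ_data = 3/135.3 = 0.022173, so τ_n = 0.028522.
Rearranging for μ₀: μ₀ = (μ_n·τ_n − τ_data·x̄)/τ₀ = (50.4279·0.028522 − 0.022173·60.0) / 0.006349 = 0.107925/0.006349 ≈ 17.0.

μ₀ = 17.0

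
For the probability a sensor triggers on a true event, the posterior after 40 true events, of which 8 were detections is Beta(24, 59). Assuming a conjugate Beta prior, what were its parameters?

Beta(16, 27)

Beta is conjugate to the binomial likelihood: posterior = Beta(a+s, b+f).
Subtract the data counts: 24−8=16, 59−32=27.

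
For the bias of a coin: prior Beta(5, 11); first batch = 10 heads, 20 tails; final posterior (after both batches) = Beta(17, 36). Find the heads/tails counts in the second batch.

Sequential conjugate updates are equivalent to a single update on the pooled data, so total successes = posterior α − prior α and total failures = posterior β − prior β.
Total across both batches: 17−5=12 heads, 36−11=25 tails.
Subtract the first batch: 12−10=2 heads and 25−20=5 tails.

2 heads and 5 tails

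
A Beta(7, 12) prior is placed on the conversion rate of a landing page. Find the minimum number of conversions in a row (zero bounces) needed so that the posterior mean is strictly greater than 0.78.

k = 36

After k conversions and 0 bounces the posterior is Beta(7+k, 12), with mean (7+k)/(7+12+k).
Set (7+k)/(19+k) > 0.78 and solve: k > (0.78·19 − 7)/(1 − 0.78) = 35.545.
The smallest integer exceeding 35.545 is 36, and checking k=36: (43)/(55) = 0.7818 > 0.78.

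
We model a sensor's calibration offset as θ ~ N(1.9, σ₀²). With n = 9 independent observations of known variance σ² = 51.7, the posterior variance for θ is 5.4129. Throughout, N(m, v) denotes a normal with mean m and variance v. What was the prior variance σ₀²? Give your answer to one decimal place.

Posterior precision equals prior precision plus data precision: 1/σ_n² = 1/σ₀² + n/σ².
So 1/σ₀² = 1/5.4129 − 9/51.7 = 0.184744 − 0.174081 = 0.010663.
Hence σ₀² = 1/0.010663 ≈ 93.8.

σ₀² = 93.8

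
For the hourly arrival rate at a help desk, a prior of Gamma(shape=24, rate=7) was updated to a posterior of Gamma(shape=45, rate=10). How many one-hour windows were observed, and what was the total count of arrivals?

A Gamma(α, β) prior (rate parametrization) on a Poisson rate with n observations summing to S gives posterior Gamma(α+S, β+n).
Matching: Σxᵢ = 45 − 24 = 21 and n = 10 − 7 = 3.

n = 3 one-hour windows with total 21 arrivals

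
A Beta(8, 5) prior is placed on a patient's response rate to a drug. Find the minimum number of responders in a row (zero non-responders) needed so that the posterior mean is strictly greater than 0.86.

After k responders and 0 non-responders the posterior is Beta(8+k, 5), with mean (8+k)/(8+5+k).
Set (8+k)/(13+k) > 0.86 and solve: k > (0.86·13 − 8)/(1 − 0.86) = 22.714.
The smallest integer exceeding 22.714 is 23.

k = 23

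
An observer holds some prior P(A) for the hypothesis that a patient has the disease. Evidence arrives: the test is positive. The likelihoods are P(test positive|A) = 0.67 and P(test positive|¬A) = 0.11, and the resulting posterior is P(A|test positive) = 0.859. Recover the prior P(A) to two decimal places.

Bayes' rule in odds form gives O(A|E) = O(A)·[P(E|A)/P(E|¬A)], hence O(A) = O(A|E)/LR.
Posterior odds = 0.859/(1−0.859) = 6.0922. LR = 0.67/0.11 = 6.0909.
Prior odds = 6.0922/6.0909 = 1.0002, so P(A) = 1.0002/(1+1.0002) ≈ 0.50.

P(A) = 0.50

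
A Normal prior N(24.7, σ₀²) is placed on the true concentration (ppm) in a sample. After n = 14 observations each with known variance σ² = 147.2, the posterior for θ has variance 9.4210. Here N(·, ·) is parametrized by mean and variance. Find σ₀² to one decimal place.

σ₀² = 90.6

Posterior precision equals prior precision plus data precision: 1/σ_n² = 1/σ₀² + n/σ².
So 1/σ₀² = 1/9.4210 − 14/147.2 = 0.106146 − 0.095109 = 0.011037.
Hence σ₀² = 1/0.011037 ≈ 90.6.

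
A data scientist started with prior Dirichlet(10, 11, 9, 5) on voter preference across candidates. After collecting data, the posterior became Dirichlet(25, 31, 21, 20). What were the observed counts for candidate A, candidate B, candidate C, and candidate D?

counts (15, 20, 12, 15)

For a Dirichlet(α) prior with multinomial counts c, the posterior is Dirichlet(α + c) componentwise.
Counts are posterior − prior componentwise: 25−10=15, 31−11=20, 21−9=12, 20−5=15.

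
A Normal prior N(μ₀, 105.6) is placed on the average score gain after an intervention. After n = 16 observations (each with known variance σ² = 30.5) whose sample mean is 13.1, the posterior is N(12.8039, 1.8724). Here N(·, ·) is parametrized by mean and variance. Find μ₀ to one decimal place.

μ₀ = -3.6

The posterior mean is a precision-weighted average: μ_n = (τ₀μ₀ + τ_data·x̄)/(τ₀+τ_data), with τ₀=1/σ₀² and τ_data=n/σ².
Here τ₀ = 1/105.6 = 0.009470 and τ_data = 16/30.5 = 0.524590, so τ_n = 0.534060.
Rearranging for μ₀: μ₀ = (μ_n·τ_n − τ_data·x̄)/τ₀ = (12.8039·0.534060 − 0.524590·13.1) / 0.009470 = -0.034078/0.009470 ≈ -3.6.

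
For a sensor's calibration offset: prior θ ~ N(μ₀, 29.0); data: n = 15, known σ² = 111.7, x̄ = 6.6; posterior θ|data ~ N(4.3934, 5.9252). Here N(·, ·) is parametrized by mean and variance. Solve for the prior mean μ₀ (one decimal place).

With known observation variance, the Normal–Normal posterior has precision τ_n = τ₀ + n/σ² and mean μ_n = (τ₀μ₀ + (n/σ²)x̄)/τ_n.
Here τ₀ = 1/29.0 = 0.034483 and τ_data = 15/111.7 = 0.134288, so τ_n = 0.168771.
Rearranging for μ₀: μ₀ = (μ_n·τ_n − τ_data·x̄)/τ₀ = (4.3934·0.168771 − 0.134288·6.6) / 0.034483 = -0.144822/0.034483 ≈ -4.2.

μ₀ = -4.2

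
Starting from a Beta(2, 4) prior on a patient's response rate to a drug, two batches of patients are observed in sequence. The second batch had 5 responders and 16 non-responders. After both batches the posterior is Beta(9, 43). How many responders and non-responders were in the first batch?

2 responders and 23 non-responders

Because Beta–binomial updating is additive in the counts, the combined data contributed (α_post−α_prior, β_post−β_prior) successes and failures.
Total across both batches: 9−2=7 responders, 43−4=39 non-responders.
Subtract the second batch: 7−5=2 responders and 39−16=23 non-responders.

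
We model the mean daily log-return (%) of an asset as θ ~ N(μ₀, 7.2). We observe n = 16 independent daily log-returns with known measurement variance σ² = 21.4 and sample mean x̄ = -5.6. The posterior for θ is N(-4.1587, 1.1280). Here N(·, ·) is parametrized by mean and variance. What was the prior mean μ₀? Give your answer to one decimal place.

μ₀ = 3.6

With known observation variance, the Normal–Normal posterior has precision τ_n = τ₀ + n/σ² and mean μ_n = (τ₀μ₀ + (n/σ²)x̄)/τ_n.
Here τ₀ = 1/7.2 = 0.138889 and τ_data = 16/21.4 = 0.747664, so τ_n = 0.886553.
Rearranging for μ₀: μ₀ = (μ_n·τ_n − τ_data·x̄)/τ₀ = (-4.1587·0.886553 − 0.747664·-5.6) / 0.138889 = 0.500010/0.138889 ≈ 3.6.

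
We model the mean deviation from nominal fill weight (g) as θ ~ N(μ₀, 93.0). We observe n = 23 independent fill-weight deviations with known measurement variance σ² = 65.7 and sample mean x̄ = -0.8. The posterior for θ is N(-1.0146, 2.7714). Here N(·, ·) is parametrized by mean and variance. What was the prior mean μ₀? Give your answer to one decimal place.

The posterior mean is a precision-weighted average: μ_n = (τ₀μ₀ + τ_data·x̄)/(τ₀+τ_data), with τ₀=1/σ₀² and τ_data=n/σ².
Here τ₀ = 1/93.0 = 0.010753 and τ_data = 23/65.7 = 0.350076, so τ_n = 0.360829.
Rearranging for μ₀: μ₀ = (μ_n·τ_n − τ_data·x̄)/τ₀ = (-1.0146·0.360829 − 0.350076·-0.8) / 0.010753 = -0.086036/0.010753 ≈ -8.0.

μ₀ = -8.0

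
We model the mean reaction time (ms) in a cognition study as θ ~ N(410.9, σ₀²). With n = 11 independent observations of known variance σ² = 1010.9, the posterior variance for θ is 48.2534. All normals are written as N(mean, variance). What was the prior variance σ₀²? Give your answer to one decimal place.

σ₀² = 101.6

Posterior precision equals prior precision plus data precision: 1/σ_n² = 1/σ₀² + n/σ².
So 1/σ₀² = 1/48.2534 − 11/1010.9 = 0.020724 − 0.010881 = 0.009843.
Hence σ₀² = 1/0.009843 ≈ 101.6.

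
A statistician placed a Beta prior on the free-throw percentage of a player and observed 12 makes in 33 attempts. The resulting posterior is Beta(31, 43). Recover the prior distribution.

Beta(19, 22)

A Beta(a, b) prior with s successes and f failures in binomial data gives a Beta(a+s, b+f) posterior.
So a = 31 − 12 = 19 and b = 43 − 21 = 22.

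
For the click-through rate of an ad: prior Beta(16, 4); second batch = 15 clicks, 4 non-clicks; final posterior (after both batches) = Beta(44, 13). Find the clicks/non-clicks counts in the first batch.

Sequential conjugate updates are equivalent to a single update on the pooled data, so total successes = posterior α − prior α and total failures = posterior β − prior β.
Total across both batches: 44−16=28 clicks, 13−4=9 non-clicks.
Subtract the second batch: 28−15=13 clicks and 9−4=5 non-clicks.

13 clicks and 5 non-clicks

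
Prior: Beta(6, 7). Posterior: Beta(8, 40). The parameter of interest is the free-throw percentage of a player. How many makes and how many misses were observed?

A Beta(α, β) prior with s successes and f failures in binomial data gives a Beta(α+s, β+f) posterior.
So s = 8 − 6 = 2 and f = 40 − 7 = 33.

2 makes and 33 misses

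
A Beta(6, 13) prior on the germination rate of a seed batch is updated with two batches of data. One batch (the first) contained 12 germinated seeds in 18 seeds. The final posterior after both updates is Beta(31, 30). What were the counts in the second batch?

Because Beta–binomial updating is additive in the counts, the combined data contributed (α_post−α_prior, β_post−β_prior) successes and failures.
Total across both batches: 31−6=25 germinated seeds, 30−13=17 non-germinating seeds.
Subtract the first batch: 25−12=13 germinated seeds and 17−6=11 non-germinating seeds.

13 germinated seeds and 11 non-germinating seeds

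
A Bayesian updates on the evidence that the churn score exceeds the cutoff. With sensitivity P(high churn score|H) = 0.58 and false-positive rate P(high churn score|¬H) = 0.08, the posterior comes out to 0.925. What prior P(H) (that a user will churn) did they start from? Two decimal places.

P(H) = 0.63

Bayes' rule in odds form gives O(H|E) = O(H)·[P(E|H)/P(E|¬H)], hence O(H) = O(H|E)/LR.
Posterior odds = 0.925/(1−0.925) = 12.3333. LR = 0.58/0.08 = 7.2500.
Prior odds = 12.3333/7.2500 = 1.7011, so P(H) = 1.7011/(1+1.7011) ≈ 0.63.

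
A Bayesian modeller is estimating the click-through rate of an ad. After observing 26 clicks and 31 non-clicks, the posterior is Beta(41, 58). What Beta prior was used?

Under Beta–binomial conjugacy the posterior parameters are (α+s, β+f).
Subtract the data counts: 41−26=15, 58−31=27.

Beta(15, 27)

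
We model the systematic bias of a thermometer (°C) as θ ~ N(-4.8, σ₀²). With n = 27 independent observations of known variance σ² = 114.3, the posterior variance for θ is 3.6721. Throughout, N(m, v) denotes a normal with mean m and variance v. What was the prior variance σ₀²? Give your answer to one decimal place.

For the Normal–Normal model with known σ², precisions add: τ_n = τ₀ + n/σ².
So 1/σ₀² = 1/3.6721 − 27/114.3 = 0.272324 − 0.236220 = 0.036104.
Hence σ₀² = 1/0.036104 ≈ 27.7.

σ₀² = 27.7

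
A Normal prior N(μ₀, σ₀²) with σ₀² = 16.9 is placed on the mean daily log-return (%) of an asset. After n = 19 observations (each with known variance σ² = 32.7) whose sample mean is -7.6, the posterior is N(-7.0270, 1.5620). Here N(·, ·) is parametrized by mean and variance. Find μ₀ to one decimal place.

μ₀ = -1.4

With known observation variance, the Normal–Normal posterior has precision τ_n = τ₀ + n/σ² and mean μ_n = (τ₀μ₀ + (n/σ²)x̄)/τ_n.
Here τ₀ = 1/16.9 = 0.059172 and τ_data = 19/32.7 = 0.581040, so τ_n = 0.640212.
Rearranging for μ₀: μ₀ = (μ_n·τ_n − τ_data·x̄)/τ₀ = (-7.0270·0.640212 − 0.581040·-7.6) / 0.059172 = -0.082866/0.059172 ≈ -1.4.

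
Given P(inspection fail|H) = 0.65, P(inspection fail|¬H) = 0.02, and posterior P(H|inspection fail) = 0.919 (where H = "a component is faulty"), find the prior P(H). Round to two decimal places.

P(H) = 0.26

Bayes' rule in odds form gives O(H|E) = O(H)·[P(E|H)/P(E|¬H)], hence O(H) = O(H|E)/LR.
Posterior odds = 0.919/(1−0.919) = 11.3457. LR = 0.65/0.02 = 32.5000.
Prior odds = 11.3457/32.5000 = 0.3491, so P(H) = 0.3491/(1+0.3491) ≈ 0.26.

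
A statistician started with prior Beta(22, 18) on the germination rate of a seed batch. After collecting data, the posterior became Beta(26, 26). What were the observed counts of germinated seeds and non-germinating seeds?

Beta is conjugate to the binomial likelihood: posterior = Beta(a+s, b+f).
So s = 26 − 22 = 4 and f = 26 − 18 = 8.

4 germinated seeds and 8 non-germinating seeds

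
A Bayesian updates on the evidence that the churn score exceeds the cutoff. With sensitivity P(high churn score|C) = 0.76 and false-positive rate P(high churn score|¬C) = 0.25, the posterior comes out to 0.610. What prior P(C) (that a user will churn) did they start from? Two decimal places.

In odds form, posterior odds = prior odds × likelihood ratio, so prior odds = posterior odds ÷ LR.
Posterior odds = 0.610/(1−0.610) = 1.5641. LR = 0.76/0.25 = 3.0400.
Prior odds = 1.5641/3.0400 = 0.5145, so P(C) = 0.5145/(1+0.5145) ≈ 0.34.

P(C) = 0.34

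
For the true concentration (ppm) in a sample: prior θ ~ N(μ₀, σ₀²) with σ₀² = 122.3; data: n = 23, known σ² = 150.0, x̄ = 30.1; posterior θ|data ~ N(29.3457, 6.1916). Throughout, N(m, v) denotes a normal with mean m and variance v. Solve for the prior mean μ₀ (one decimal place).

The posterior mean is a precision-weighted average: μ_n = (τ₀μ₀ + τ_data·x̄)/(τ₀+τ_data), with τ₀=1/σ₀² and τ_data=n/σ².
Here τ₀ = 1/122.3 = 0.008177 and τ_data = 23/150.0 = 0.153333, so τ_n = 0.161510.
Rearranging for μ₀: μ₀ = (μ_n·τ_n − τ_data·x̄)/τ₀ = (29.3457·0.161510 − 0.153333·30.1) / 0.008177 = 0.124301/0.008177 ≈ 15.2.

μ₀ = 15.2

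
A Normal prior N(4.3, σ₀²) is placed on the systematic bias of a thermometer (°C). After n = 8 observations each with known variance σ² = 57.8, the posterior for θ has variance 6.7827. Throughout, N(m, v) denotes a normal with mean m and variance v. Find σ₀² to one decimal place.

Posterior precision equals prior precision plus data precision: 1/σ_n² = 1/σ₀² + n/σ².
So 1/σ₀² = 1/6.7827 − 8/57.8 = 0.147434 − 0.138408 = 0.009026.
Hence σ₀² = 1/0.009026 ≈ 110.8.

σ₀² = 110.8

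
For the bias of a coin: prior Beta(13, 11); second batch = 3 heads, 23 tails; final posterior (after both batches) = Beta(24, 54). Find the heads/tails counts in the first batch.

Sequential conjugate updates are equivalent to a single update on the pooled data, so total successes = posterior α − prior α and total failures = posterior β − prior β.
Total across both batches: 24−13=11 heads, 54−11=43 tails.
Subtract the second batch: 11−3=8 heads and 43−23=20 tails.

8 heads and 20 tails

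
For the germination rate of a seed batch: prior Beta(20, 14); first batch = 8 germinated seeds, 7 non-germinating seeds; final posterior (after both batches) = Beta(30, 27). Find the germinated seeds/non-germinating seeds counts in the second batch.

Sequential conjugate updates are equivalent to a single update on the pooled data, so total successes = posterior α − prior α and total failures = posterior β − prior β.
Total across both batches: 30−20=10 germinated seeds, 27−14=13 non-germinating seeds.
Subtract the first batch: 10−8=2 germinated seeds and 13−7=6 non-germinating seeds.

2 germinated seeds and 6 non-germinating seeds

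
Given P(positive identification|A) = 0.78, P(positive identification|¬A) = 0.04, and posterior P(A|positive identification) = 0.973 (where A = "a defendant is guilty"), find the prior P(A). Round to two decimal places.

In odds form, posterior odds = prior odds × likelihood ratio, so prior odds = posterior odds ÷ LR.
Posterior odds = 0.973/(1−0.973) = 36.0370. LR = 0.78/0.04 = 19.5000.
Prior odds = 36.0370/19.5000 = 1.8481, so P(A) = 1.8481/(1+1.8481) ≈ 0.65.

P(A) = 0.65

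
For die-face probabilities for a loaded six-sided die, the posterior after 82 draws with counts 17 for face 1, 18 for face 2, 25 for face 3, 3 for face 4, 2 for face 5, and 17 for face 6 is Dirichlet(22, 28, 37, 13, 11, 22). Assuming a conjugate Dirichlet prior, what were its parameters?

Dirichlet(5, 10, 12, 10, 9, 5)

For a Dirichlet(α) prior with multinomial counts c, the posterior is Dirichlet(α + c) componentwise.
Subtract each count from the matching posterior parameter: 22−17=5, 28−18=10, 37−25=12, 13−3=10, 11−2=9, 22−17=5.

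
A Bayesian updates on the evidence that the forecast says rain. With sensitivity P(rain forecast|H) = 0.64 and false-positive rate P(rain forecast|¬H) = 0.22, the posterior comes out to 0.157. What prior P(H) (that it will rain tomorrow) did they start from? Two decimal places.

P(H) = 0.06

In odds form, posterior odds = prior odds × likelihood ratio, so prior odds = posterior odds ÷ LR.
Posterior odds = 0.157/(1−0.157) = 0.1862. LR = 0.64/0.22 = 2.9091.
Prior odds = 0.1862/2.9091 = 0.0640, so P(H) = 0.0640/(1+0.0640) ≈ 0.06.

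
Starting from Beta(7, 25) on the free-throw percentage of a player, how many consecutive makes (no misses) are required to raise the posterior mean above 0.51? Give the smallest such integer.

After k makes and 0 misses the posterior is Beta(7+k, 25), with mean (7+k)/(7+25+k).
Set (7+k)/(32+k) > 0.51 and solve: k > (0.51·32 − 7)/(1 − 0.51) = 19.020.
The smallest integer exceeding 19.020 is 20.

k = 20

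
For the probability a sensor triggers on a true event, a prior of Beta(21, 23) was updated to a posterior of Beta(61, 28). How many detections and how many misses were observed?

40 detections and 5 misses

Beta is conjugate to the binomial likelihood: posterior = Beta(α+s, β+f).
So s = 61 − 21 = 40 and f = 28 − 23 = 5.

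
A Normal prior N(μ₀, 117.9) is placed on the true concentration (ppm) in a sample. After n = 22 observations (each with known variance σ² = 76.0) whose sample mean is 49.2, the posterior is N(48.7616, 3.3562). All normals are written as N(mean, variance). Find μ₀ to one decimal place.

With known observation variance, the Normal–Normal posterior has precision τ_n = τ₀ + n/σ² and mean μ_n = (τ₀μ₀ + (n/σ²)x̄)/τ_n.
Here τ₀ = 1/117.9 = 0.008482 and τ_data = 22/76.0 = 0.289474, so τ_n = 0.297956.
Rearranging for μ₀: μ₀ = (μ_n·τ_n − τ_data·x̄)/τ₀ = (48.7616·0.297956 − 0.289474·49.2) / 0.008482 = 0.286690/0.008482 ≈ 33.8.

μ₀ = 33.8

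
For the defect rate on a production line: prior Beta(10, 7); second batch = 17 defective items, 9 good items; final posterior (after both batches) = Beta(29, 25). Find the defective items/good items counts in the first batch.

2 defective items and 9 good items

Sequential conjugate updates are equivalent to a single update on the pooled data, so total successes = posterior α − prior α and total failures = posterior β − prior β.
Total across both batches: 29−10=19 defective items, 25−7=18 good items.
Subtract the second batch: 19−17=2 defective items and 18−9=9 good items.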